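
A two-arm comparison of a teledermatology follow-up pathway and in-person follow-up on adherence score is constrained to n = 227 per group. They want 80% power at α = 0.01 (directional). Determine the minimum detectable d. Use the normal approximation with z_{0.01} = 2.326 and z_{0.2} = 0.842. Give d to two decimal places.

For two independent groups of n = 227 each: d_min = (z_{α} + z_β)·√(2/n).
z-sum = 2.326 + 0.842 = 3.168.
d_min = 3.168 × √(2/227) = 3.168 × 0.0939 = 0.297.

d_min ≈ 0.30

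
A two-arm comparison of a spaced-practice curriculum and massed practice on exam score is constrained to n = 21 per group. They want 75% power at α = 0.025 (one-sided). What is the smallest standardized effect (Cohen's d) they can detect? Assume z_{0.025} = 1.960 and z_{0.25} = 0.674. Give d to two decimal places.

d_min ≈ 0.81

For two independent groups of n = 21 each: d_min = (z_{α} + z_β)·√(2/n).
z-sum = 1.960 + 0.674 = 2.634.
d_min = 2.634 × √(2/21) = 2.634 × 0.3086 = 0.813.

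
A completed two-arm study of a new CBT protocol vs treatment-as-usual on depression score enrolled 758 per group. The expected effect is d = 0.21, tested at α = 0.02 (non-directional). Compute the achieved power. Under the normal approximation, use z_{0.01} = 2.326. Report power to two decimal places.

For two equal groups, power = Φ(d·√(n/2) − z_{α/2}).
d·√(n/2) = 0.21 × √(758/2) = 0.21 × 19.468 = 4.088.
z_β = 4.088 − 2.326 = 1.762.
Power = Φ(1.762) = 0.961.

power ≈ 0.96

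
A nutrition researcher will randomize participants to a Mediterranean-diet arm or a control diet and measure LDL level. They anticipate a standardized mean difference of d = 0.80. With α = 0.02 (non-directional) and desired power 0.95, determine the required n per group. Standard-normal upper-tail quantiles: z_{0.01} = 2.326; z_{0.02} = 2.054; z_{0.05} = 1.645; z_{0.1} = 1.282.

For two independent groups with equal n: n = 2·((z_{α/2} + z_β) / d)².
z_{α/2} + z_β = 2.326 + 1.645 = 3.971.
n = 2 × (3.971 / 0.80)² = 2 × 4.964² = 2 × 24.64 = 49.3.
Round up to the next whole participant.

n = 50 per group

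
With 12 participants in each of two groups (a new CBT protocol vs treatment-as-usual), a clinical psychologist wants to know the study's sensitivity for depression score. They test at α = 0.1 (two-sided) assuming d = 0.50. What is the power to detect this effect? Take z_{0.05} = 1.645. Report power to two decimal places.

For two equal groups, power = Φ(d·√(n/2) − z_{α/2}).
d·√(n/2) = 0.50 × √(12/2) = 0.50 × 2.449 = 1.225.
z_β = 1.225 − 1.645 = -0.420.
Power = Φ(-0.420) = 0.337.

power ≈ 0.34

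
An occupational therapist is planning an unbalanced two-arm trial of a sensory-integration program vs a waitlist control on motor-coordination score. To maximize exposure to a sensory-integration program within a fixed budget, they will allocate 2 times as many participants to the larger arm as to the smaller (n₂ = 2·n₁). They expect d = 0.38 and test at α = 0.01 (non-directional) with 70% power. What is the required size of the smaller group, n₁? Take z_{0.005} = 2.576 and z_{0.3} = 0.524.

With allocation ratio k = n₂/n₁ = 2, Var(x̄₁−x̄₂) = σ²(1/n₁ + 1/(k·n₁)) = σ²·(k+1)/(k·n₁).
So n₁ = (1 + 1/k)·((z_{α/2} + z_β)/d)² = 1.500 × (3.100/0.38)².
n₁ = 1.500 × 66.55 = 99.8.
Round up: n₁ = 100, giving n₂ = 2 × 100 = 200.

n₁ = 100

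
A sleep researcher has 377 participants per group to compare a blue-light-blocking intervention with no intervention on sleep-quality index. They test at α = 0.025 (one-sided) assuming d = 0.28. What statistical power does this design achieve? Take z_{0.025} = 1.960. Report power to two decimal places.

power ≈ 0.97

For two equal groups, power = Φ(d·√(n/2) − z_{α}).
d·√(n/2) = 0.28 × √(377/2) = 0.28 × 13.730 = 3.844.
z_β = 3.844 − 1.960 = 1.884.
Power = Φ(1.884) = 0.970.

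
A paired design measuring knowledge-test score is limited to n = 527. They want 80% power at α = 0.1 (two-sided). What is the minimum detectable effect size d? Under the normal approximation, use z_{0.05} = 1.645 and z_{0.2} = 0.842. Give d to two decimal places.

d_min ≈ 0.11

For a single sample (or paired design) of n = 527: d_min = (z_{α/2} + z_β)/√n.
z-sum = 1.645 + 0.842 = 2.487.
d_min = 2.487 / √527 = 2.487 / 22.956 = 0.108.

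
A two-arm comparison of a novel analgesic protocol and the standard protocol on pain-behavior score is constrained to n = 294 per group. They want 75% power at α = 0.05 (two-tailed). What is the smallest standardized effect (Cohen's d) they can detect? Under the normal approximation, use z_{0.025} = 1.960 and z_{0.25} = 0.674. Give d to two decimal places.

d_min ≈ 0.22

For two independent groups of n = 294 each: d_min = (z_{α/2} + z_β)·√(2/n).
z-sum = 1.960 + 0.674 = 2.634.
d_min = 2.634 × √(2/294) = 2.634 × 0.0825 = 0.217.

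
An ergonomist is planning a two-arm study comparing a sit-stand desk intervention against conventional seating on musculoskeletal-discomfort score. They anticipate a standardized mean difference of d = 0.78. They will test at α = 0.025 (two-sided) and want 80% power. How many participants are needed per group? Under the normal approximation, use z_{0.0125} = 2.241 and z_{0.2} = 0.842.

For two independent groups with equal n: n = 2·((z_{α/2} + z_β) / d)².
z_{α/2} + z_β = 2.241 + 0.842 = 3.083.
n = 2 × (3.083 / 0.78)² = 2 × 3.953² = 2 × 15.62 = 31.2.
Round up to the next whole participant.

n = 32 per group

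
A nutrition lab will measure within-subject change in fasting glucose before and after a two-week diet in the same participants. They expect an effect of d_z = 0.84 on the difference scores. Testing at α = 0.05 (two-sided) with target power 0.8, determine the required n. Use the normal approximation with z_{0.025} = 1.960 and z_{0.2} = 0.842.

For a paired (one-sample on differences) test: n = ((z_{α/2} + z_β) / d)².
z_{α/2} + z_β = 1.960 + 0.842 = 2.802.
n = (2.802 / 0.84)² = 3.336² = 11.13.
Round up.

n = 12 pairs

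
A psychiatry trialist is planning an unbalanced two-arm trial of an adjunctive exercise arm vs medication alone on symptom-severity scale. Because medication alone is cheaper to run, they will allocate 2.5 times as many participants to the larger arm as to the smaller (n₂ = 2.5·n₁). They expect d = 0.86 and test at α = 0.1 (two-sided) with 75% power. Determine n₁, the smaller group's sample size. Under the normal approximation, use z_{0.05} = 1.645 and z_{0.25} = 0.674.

n₁ = 11

With allocation ratio k = n₂/n₁ = 2.5, Var(x̄₁−x̄₂) = σ²(1/n₁ + 1/(k·n₁)) = σ²·(k+1)/(k·n₁).
So n₁ = (1 + 1/k)·((z_{α/2} + z_β)/d)² = 1.400 × (2.319/0.86)².
n₁ = 1.400 × 7.27 = 10.2.
Round up: n₁ = 11, giving n₂ = ⌈2.5 × 11⌉ = ⌈27.5⌉ = 28.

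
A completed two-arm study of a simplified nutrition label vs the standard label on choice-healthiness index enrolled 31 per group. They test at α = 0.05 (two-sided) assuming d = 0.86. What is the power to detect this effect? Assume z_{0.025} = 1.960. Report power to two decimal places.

power ≈ 0.92

For two equal groups, power = Φ(d·√(n/2) − z_{α/2}).
d·√(n/2) = 0.86 × √(31/2) = 0.86 × 3.937 = 3.386.
z_β = 3.386 − 1.960 = 1.426.
Power = Φ(1.426) = 0.923.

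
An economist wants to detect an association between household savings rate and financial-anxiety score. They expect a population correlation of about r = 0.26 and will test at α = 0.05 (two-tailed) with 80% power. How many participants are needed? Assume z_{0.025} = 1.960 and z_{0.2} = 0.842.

n = 114

Fisher's z: C = ½·ln((1+r)/(1−r)) = ½·ln(1.7027) = 0.2661.
n = ((z_{α/2} + z_β)/C)² + 3.
(1.960 + 0.842) / 0.2661 = 2.802 / 0.2661 = 10.530.
n = 10.530² + 3 = 110.88 + 3 = 113.9.
Round up.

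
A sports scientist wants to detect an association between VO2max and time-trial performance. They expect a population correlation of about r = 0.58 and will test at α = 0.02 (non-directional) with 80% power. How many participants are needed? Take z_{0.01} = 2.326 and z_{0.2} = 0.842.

Fisher's z: C = ½·ln((1+r)/(1−r)) = ½·ln(3.7619) = 0.6625.
n = ((z_{α/2} + z_β)/C)² + 3.
(2.326 + 0.842) / 0.6625 = 3.168 / 0.6625 = 4.782.
n = 4.782² + 3 = 22.87 + 3 = 25.9.
Round up.

n = 26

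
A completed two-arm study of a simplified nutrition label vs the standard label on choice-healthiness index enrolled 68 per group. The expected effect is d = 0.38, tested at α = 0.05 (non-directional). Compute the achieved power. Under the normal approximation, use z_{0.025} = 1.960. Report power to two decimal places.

For two equal groups, power = Φ(d·√(n/2) − z_{α/2}).
d·√(n/2) = 0.38 × √(68/2) = 0.38 × 5.831 = 2.216.
z_β = 2.216 − 1.960 = 0.256.
Power = Φ(0.256) = 0.601.

power ≈ 0.60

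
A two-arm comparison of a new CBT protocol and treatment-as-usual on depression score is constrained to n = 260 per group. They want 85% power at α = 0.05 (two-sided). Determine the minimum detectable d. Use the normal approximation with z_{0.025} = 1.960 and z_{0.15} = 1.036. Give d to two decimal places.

d_min ≈ 0.26

For two independent groups of n = 260 each: d_min = (z_{α/2} + z_β)·√(2/n).
z-sum = 1.960 + 1.036 = 2.996.
d_min = 2.996 × √(2/260) = 2.996 × 0.0877 = 0.263.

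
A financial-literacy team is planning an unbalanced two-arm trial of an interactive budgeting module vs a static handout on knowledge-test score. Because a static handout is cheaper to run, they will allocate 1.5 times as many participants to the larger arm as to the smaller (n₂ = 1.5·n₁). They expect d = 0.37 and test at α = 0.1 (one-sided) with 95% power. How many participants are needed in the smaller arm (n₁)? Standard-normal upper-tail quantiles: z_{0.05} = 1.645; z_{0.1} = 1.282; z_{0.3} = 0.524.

n₁ = 105

With allocation ratio k = n₂/n₁ = 1.5, Var(x̄₁−x̄₂) = σ²(1/n₁ + 1/(k·n₁)) = σ²·(k+1)/(k·n₁).
So n₁ = (1 + 1/k)·((z_{α} + z_β)/d)² = 1.667 × (2.927/0.37)².
n₁ = 1.667 × 62.58 = 104.3.
Round up: n₁ = 105, giving n₂ = ⌈1.5 × 105⌉ = ⌈157.5⌉ = 158.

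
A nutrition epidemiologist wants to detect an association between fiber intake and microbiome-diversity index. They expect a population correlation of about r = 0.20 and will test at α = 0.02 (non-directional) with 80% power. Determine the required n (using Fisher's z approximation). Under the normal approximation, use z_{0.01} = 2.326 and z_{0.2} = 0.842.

Fisher's z: C = ½·ln((1+r)/(1−r)) = ½·ln(1.5000) = 0.2027.
n = ((z_{α/2} + z_β)/C)² + 3.
(2.326 + 0.842) / 0.2027 = 3.168 / 0.2027 = 15.629.
n = 15.629² + 3 = 244.27 + 3 = 247.3.
Round up.

n = 248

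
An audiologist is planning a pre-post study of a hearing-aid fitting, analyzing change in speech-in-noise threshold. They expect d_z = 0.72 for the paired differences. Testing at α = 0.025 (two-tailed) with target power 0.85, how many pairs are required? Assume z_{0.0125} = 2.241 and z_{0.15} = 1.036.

n = 21 pairs

For a paired (one-sample on differences) test: n = ((z_{α/2} + z_β) / d)².
z_{α/2} + z_β = 2.241 + 1.036 = 3.277.
n = (3.277 / 0.72)² = 4.551² = 20.72.
Round up.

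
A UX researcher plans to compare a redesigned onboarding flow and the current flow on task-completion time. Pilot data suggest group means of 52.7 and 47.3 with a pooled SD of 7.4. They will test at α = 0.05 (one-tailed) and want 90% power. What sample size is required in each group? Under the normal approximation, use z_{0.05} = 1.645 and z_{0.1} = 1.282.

n = 33 per group

Cohen's d = |M₁ − M₂| / SD_pooled = |52.7 − 47.3| / 7.4 = 5.4 / 7.4 = 0.730.
For two independent groups with equal n: n = 2·((z_{α} + z_β) / d)².
z_{α} + z_β = 1.645 + 1.282 = 2.927.
n = 2 × (2.927 / 0.730)² = 2 × 4.010² = 2 × 16.08 = 32.2.
Round up to the next whole participant.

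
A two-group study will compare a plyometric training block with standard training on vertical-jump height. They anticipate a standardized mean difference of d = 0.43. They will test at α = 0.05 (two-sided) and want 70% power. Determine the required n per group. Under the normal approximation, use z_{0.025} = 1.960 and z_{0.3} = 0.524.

For two independent groups with equal n: n = 2·((z_{α/2} + z_β) / d)².
z_{α/2} + z_β = 1.960 + 0.524 = 2.484.
n = 2 × (2.484 / 0.43)² = 2 × 5.777² = 2 × 33.37 = 66.7.
Round up to the next whole participant.

n = 67 per group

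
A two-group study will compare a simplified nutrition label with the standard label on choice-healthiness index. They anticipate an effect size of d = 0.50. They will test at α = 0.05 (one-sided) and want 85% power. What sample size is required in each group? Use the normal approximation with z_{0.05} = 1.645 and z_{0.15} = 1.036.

For two independent groups with equal n: n = 2·((z_{α} + z_β) / d)².
z_{α} + z_β = 1.645 + 1.036 = 2.681.
n = 2 × (2.681 / 0.50)² = 2 × 5.362² = 2 × 28.75 = 57.5.
Round up to the next whole participant.

n = 58 per group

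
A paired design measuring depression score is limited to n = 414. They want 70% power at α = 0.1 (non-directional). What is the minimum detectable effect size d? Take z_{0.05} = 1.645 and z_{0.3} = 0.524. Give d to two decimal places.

d_min ≈ 0.11

For a single sample (or paired design) of n = 414: d_min = (z_{α/2} + z_β)/√n.
z-sum = 1.645 + 0.524 = 2.169.
d_min = 2.169 / √414 = 2.169 / 20.347 = 0.107.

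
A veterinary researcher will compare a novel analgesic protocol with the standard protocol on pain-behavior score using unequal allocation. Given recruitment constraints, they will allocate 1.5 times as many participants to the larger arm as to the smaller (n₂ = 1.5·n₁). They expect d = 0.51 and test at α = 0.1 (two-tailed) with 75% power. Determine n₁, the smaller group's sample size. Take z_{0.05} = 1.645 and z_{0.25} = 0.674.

With allocation ratio k = n₂/n₁ = 1.5, Var(x̄₁−x̄₂) = σ²(1/n₁ + 1/(k·n₁)) = σ²·(k+1)/(k·n₁).
So n₁ = (1 + 1/k)·((z_{α/2} + z_β)/d)² = 1.667 × (2.319/0.51)².
n₁ = 1.667 × 20.68 = 34.5.
Round up: n₁ = 35, giving n₂ = ⌈1.5 × 35⌉ = ⌈52.5⌉ = 53.

n₁ = 35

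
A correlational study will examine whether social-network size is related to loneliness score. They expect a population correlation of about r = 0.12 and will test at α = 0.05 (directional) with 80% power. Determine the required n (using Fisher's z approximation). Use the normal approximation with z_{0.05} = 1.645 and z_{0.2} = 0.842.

Fisher's z: C = ½·ln((1+r)/(1−r)) = ½·ln(1.2727) = 0.1206.
n = ((z_{α} + z_β)/C)² + 3.
(1.645 + 0.842) / 0.1206 = 2.487 / 0.1206 = 20.622.
n = 20.622² + 3 = 425.26 + 3 = 428.3.
Round up.

n = 429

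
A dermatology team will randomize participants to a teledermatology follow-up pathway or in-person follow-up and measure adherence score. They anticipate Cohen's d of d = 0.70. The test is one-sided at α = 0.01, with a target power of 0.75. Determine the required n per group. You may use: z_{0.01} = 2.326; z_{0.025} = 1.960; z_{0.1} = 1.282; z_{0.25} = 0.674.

n = 37 per group

For two independent groups with equal n: n = 2·((z_{α} + z_β) / d)².
z_{α} + z_β = 2.326 + 0.674 = 3.000.
n = 2 × (3.000 / 0.70)² = 2 × 4.286² = 2 × 18.37 = 36.7.
Round up to the next whole participant.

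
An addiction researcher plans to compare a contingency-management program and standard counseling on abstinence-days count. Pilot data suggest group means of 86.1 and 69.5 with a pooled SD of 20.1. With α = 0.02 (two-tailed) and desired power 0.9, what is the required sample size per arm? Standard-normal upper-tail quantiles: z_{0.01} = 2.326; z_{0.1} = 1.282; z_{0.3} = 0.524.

n = 39 per group

Cohen's d = |M₁ − M₂| / SD_pooled = |86.1 − 69.5| / 20.1 = 16.6 / 20.1 = 0.826.
For two independent groups with equal n: n = 2·((z_{α/2} + z_β) / d)².
z_{α/2} + z_β = 2.326 + 1.282 = 3.608.
n = 2 × (3.608 / 0.826)² = 2 × 4.368² = 2 × 19.08 = 38.2.
Round up to the next whole participant.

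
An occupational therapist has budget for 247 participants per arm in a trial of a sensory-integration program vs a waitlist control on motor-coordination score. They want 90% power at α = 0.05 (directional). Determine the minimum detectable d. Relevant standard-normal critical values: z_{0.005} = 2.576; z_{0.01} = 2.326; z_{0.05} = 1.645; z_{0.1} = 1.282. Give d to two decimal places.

For two independent groups of n = 247 each: d_min = (z_{α} + z_β)·√(2/n).
z-sum = 1.645 + 1.282 = 2.927.
d_min = 2.927 × √(2/247) = 2.927 × 0.0900 = 0.263.

d_min ≈ 0.26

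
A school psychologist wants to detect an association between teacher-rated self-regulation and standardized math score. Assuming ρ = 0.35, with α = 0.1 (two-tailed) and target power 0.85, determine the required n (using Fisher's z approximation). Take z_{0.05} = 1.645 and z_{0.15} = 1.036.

n = 57

Fisher's z: C = ½·ln((1+r)/(1−r)) = ½·ln(2.0769) = 0.3654.
n = ((z_{α/2} + z_β)/C)² + 3.
(1.645 + 1.036) / 0.3654 = 2.681 / 0.3654 = 7.337.
n = 7.337² + 3 = 53.83 + 3 = 56.8.
Round up.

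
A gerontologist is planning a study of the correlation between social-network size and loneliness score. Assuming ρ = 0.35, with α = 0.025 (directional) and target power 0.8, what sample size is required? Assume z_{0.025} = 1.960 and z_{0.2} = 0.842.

Fisher's z: C = ½·ln((1+r)/(1−r)) = ½·ln(2.0769) = 0.3654.
n = ((z_{α} + z_β)/C)² + 3.
(1.960 + 0.842) / 0.3654 = 2.802 / 0.3654 = 7.668.
n = 7.668² + 3 = 58.80 + 3 = 61.8.
Round up.

n = 62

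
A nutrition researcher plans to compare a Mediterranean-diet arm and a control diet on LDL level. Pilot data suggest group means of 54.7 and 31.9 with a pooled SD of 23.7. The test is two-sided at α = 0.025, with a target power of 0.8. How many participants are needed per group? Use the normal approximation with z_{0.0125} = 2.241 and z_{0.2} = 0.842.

Cohen's d = |M₁ − M₂| / SD_pooled = |54.7 − 31.9| / 23.7 = 22.8 / 23.7 = 0.962.
For two independent groups with equal n: n = 2·((z_{α/2} + z_β) / d)².
z_{α/2} + z_β = 2.241 + 0.842 = 3.083.
n = 2 × (3.083 / 0.962)² = 2 × 3.205² = 2 × 10.27 = 20.5.
Round up to the next whole participant.

n = 21 per group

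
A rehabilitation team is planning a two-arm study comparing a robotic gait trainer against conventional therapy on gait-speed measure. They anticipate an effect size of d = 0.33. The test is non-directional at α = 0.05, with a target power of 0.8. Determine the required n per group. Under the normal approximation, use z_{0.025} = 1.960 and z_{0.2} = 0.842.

n = 145 per group

For two independent groups with equal n: n = 2·((z_{α/2} + z_β) / d)².
z_{α/2} + z_β = 1.960 + 0.842 = 2.802.
n = 2 × (2.802 / 0.33)² = 2 × 8.491² = 2 × 72.10 = 144.2.
Round up to the next whole participant.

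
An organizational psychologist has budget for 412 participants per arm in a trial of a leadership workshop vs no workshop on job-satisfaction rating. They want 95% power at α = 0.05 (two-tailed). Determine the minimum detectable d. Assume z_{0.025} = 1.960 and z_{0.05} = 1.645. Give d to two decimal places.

For two independent groups of n = 412 each: d_min = (z_{α/2} + z_β)·√(2/n).
z-sum = 1.960 + 1.645 = 3.605.
d_min = 3.605 × √(2/412) = 3.605 × 0.0697 = 0.251.

d_min ≈ 0.25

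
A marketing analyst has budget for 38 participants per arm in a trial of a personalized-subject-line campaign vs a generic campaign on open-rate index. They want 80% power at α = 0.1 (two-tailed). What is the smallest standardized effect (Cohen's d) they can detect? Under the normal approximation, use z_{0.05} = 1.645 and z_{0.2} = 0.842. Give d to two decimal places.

d_min ≈ 0.57

For two independent groups of n = 38 each: d_min = (z_{α/2} + z_β)·√(2/n).
z-sum = 1.645 + 0.842 = 2.487.
d_min = 2.487 × √(2/38) = 2.487 × 0.2294 = 0.571.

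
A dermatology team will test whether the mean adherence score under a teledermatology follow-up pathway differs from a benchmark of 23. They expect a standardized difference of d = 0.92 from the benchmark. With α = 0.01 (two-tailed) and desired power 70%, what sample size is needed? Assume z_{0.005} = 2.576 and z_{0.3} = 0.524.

n = 12

For a one-sample test: n = ((z_{α/2} + z_β) / d)².
z_{α/2} + z_β = 2.576 + 0.524 = 3.100.
n = (3.100 / 0.92)² = 3.370² = 11.35.
Round up.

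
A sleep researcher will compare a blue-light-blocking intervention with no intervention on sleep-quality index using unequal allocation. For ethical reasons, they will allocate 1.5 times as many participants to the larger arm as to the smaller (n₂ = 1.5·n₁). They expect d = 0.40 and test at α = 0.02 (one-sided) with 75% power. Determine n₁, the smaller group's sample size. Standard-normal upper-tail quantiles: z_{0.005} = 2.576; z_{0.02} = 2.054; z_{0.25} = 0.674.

n₁ = 78

With allocation ratio k = n₂/n₁ = 1.5, Var(x̄₁−x̄₂) = σ²(1/n₁ + 1/(k·n₁)) = σ²·(k+1)/(k·n₁).
So n₁ = (1 + 1/k)·((z_{α} + z_β)/d)² = 1.667 × (2.728/0.40)².
n₁ = 1.667 × 46.51 = 77.5.
Round up: n₁ = 78, giving n₂ = 1.5 × 78 = 117.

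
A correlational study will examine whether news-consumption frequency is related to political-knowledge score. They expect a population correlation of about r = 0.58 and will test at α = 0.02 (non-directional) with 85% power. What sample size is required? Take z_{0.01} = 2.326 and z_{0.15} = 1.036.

n = 29

Fisher's z: C = ½·ln((1+r)/(1−r)) = ½·ln(3.7619) = 0.6625.
n = ((z_{α/2} + z_β)/C)² + 3.
(2.326 + 1.036) / 0.6625 = 3.362 / 0.6625 = 5.075.
n = 5.075² + 3 = 25.75 + 3 = 28.8.
Round up.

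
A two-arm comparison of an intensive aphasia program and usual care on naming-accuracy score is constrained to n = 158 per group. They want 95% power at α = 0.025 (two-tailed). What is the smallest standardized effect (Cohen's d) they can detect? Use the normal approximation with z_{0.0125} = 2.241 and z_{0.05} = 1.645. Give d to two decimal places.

d_min ≈ 0.44

For two independent groups of n = 158 each: d_min = (z_{α/2} + z_β)·√(2/n).
z-sum = 2.241 + 1.645 = 3.886.
d_min = 3.886 × √(2/158) = 3.886 × 0.1125 = 0.437.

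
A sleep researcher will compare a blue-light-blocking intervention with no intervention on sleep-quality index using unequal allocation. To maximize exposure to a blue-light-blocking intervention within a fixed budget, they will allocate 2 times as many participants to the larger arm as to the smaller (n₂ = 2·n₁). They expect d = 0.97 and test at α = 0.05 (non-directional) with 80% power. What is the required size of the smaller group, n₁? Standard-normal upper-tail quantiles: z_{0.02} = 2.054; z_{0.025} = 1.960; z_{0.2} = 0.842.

With allocation ratio k = n₂/n₁ = 2, Var(x̄₁−x̄₂) = σ²(1/n₁ + 1/(k·n₁)) = σ²·(k+1)/(k·n₁).
So n₁ = (1 + 1/k)·((z_{α/2} + z_β)/d)² = 1.500 × (2.802/0.97)².
n₁ = 1.500 × 8.34 = 12.5.
Round up: n₁ = 13, giving n₂ = 2 × 13 = 26.

n₁ = 13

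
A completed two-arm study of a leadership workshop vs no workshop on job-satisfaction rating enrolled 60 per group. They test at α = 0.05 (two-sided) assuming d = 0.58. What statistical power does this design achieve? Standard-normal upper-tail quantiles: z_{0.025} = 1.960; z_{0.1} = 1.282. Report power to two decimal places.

power ≈ 0.89

For two equal groups, power = Φ(d·√(n/2) − z_{α/2}).
d·√(n/2) = 0.58 × √(60/2) = 0.58 × 5.477 = 3.177.
z_β = 3.177 − 1.960 = 1.217.
Power = Φ(1.217) = 0.888.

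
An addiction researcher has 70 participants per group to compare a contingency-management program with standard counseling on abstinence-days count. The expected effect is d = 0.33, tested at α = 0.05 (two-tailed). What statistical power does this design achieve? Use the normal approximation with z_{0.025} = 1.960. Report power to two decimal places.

For two equal groups, power = Φ(d·√(n/2) − z_{α/2}).
d·√(n/2) = 0.33 × √(70/2) = 0.33 × 5.916 = 1.952.
z_β = 1.952 − 1.960 = -0.008.
Power = Φ(-0.008) = 0.497.

power ≈ 0.50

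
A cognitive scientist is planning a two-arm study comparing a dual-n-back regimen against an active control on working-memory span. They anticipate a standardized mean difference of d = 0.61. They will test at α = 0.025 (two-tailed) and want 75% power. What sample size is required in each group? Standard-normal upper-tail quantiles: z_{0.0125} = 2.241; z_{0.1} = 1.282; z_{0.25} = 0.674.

For two independent groups with equal n: n = 2·((z_{α/2} + z_β) / d)².
z_{α/2} + z_β = 2.241 + 0.674 = 2.915.
n = 2 × (2.915 / 0.61)² = 2 × 4.779² = 2 × 22.84 = 45.7.
Round up to the next whole participant.

n = 46 per group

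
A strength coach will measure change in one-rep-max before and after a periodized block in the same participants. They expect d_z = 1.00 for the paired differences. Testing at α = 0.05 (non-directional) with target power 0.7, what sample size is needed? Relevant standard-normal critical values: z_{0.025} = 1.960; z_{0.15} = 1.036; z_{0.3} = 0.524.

For a paired (one-sample on differences) test: n = ((z_{α/2} + z_β) / d)².
z_{α/2} + z_β = 1.960 + 0.524 = 2.484.
n = (2.484 / 1.00)² = 2.484² = 6.17.
Round up.

n = 7 pairs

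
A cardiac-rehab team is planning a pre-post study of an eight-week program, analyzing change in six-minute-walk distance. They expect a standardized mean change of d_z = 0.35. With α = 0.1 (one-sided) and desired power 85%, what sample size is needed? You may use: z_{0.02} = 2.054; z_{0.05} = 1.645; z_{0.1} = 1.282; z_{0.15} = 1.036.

For a paired (one-sample on differences) test: n = ((z_{α} + z_β) / d)².
z_{α} + z_β = 1.282 + 1.036 = 2.318.
n = (2.318 / 0.35)² = 6.623² = 43.86.
Round up.

n = 44 pairs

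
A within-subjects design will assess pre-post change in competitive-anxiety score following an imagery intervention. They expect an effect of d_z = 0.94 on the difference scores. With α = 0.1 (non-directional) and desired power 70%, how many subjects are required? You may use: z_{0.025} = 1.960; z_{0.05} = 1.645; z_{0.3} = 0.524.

n = 6 pairs

For a paired (one-sample on differences) test: n = ((z_{α/2} + z_β) / d)².
z_{α/2} + z_β = 1.645 + 0.524 = 2.169.
n = (2.169 / 0.94)² = 2.307² = 5.32.
Round up.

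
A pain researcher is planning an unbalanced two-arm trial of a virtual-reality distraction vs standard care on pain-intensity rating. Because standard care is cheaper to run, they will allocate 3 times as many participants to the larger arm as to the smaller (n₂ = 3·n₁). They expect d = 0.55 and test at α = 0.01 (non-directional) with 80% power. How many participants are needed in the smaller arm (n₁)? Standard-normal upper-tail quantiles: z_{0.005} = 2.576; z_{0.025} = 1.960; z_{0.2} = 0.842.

With allocation ratio k = n₂/n₁ = 3, Var(x̄₁−x̄₂) = σ²(1/n₁ + 1/(k·n₁)) = σ²·(k+1)/(k·n₁).
So n₁ = (1 + 1/k)·((z_{α/2} + z_β)/d)² = 1.333 × (3.418/0.55)².
n₁ = 1.333 × 38.62 = 51.5.
Round up: n₁ = 52, giving n₂ = 3 × 52 = 156.

n₁ = 52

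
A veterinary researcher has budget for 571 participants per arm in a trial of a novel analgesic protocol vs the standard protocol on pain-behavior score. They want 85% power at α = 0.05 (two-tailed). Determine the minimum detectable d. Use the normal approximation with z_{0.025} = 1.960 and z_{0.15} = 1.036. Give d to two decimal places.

d_min ≈ 0.18

For two independent groups of n = 571 each: d_min = (z_{α/2} + z_β)·√(2/n).
z-sum = 1.960 + 1.036 = 2.996.
d_min = 2.996 × √(2/571) = 2.996 × 0.0592 = 0.177.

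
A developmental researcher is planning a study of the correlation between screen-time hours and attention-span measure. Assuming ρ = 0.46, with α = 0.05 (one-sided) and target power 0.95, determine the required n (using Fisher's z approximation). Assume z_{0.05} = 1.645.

n = 47

Fisher's z: C = ½·ln((1+r)/(1−r)) = ½·ln(2.7037) = 0.4973.
n = ((z_{α} + z_β)/C)² + 3.
(1.645 + 1.645) / 0.4973 = 3.290 / 0.4973 = 6.616.
n = 6.616² + 3 = 43.77 + 3 = 46.8.
Round up.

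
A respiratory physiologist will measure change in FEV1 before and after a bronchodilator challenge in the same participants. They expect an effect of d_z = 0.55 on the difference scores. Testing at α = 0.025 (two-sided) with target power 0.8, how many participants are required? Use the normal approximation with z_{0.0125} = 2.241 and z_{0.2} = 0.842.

n = 32 pairs

For a paired (one-sample on differences) test: n = ((z_{α/2} + z_β) / d)².
z_{α/2} + z_β = 2.241 + 0.842 = 3.083.
n = (3.083 / 0.55)² = 5.605² = 31.42.
Round up.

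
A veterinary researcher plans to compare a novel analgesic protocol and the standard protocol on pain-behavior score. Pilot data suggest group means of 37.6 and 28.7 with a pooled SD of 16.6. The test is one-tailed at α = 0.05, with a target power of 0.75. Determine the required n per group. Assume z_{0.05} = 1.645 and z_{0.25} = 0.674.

Cohen's d = |M₁ − M₂| / SD_pooled = |37.6 − 28.7| / 16.6 = 8.9 / 16.6 = 0.536.
For two independent groups with equal n: n = 2·((z_{α} + z_β) / d)².
z_{α} + z_β = 1.645 + 0.674 = 2.319.
n = 2 × (2.319 / 0.536)² = 2 × 4.326² = 2 × 18.72 = 37.4.
Round up to the next whole participant.

n = 38 per group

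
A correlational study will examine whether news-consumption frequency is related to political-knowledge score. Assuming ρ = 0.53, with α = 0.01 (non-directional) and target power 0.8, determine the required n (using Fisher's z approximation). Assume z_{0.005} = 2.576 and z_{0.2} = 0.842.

Fisher's z: C = ½·ln((1+r)/(1−r)) = ½·ln(3.2553) = 0.5901.
n = ((z_{α/2} + z_β)/C)² + 3.
(2.576 + 0.842) / 0.5901 = 3.418 / 0.5901 = 5.792.
n = 5.792² + 3 = 33.55 + 3 = 36.6.
Round up.

n = 37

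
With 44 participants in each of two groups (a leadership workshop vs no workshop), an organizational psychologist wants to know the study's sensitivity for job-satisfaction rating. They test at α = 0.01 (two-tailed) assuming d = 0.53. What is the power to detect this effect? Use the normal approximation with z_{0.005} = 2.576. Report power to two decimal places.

For two equal groups, power = Φ(d·√(n/2) − z_{α/2}).
d·√(n/2) = 0.53 × √(44/2) = 0.53 × 4.690 = 2.486.
z_β = 2.486 − 2.576 = -0.090.
Power = Φ(-0.090) = 0.464.

power ≈ 0.46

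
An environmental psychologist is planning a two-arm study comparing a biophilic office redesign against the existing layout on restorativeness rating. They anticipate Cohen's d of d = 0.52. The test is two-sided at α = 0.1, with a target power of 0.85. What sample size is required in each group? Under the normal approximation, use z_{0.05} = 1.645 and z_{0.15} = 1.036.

For two independent groups with equal n: n = 2·((z_{α/2} + z_β) / d)².
z_{α/2} + z_β = 1.645 + 1.036 = 2.681.
n = 2 × (2.681 / 0.52)² = 2 × 5.156² = 2 × 26.58 = 53.2.
Round up to the next whole participant.

n = 54 per group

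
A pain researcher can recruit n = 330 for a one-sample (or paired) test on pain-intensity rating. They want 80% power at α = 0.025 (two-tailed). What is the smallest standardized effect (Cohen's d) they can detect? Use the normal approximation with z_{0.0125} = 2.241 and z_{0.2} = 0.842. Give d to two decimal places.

d_min ≈ 0.17

For a single sample (or paired design) of n = 330: d_min = (z_{α/2} + z_β)/√n.
z-sum = 2.241 + 0.842 = 3.083.
d_min = 3.083 / √330 = 3.083 / 18.166 = 0.170.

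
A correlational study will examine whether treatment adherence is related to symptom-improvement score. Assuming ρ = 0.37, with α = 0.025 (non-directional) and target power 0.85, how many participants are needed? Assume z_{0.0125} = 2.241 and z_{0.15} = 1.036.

n = 75

Fisher's z: C = ½·ln((1+r)/(1−r)) = ½·ln(2.1746) = 0.3884.
n = ((z_{α/2} + z_β)/C)² + 3.
(2.241 + 1.036) / 0.3884 = 3.277 / 0.3884 = 8.437.
n = 8.437² + 3 = 71.19 + 3 = 74.2.
Round up.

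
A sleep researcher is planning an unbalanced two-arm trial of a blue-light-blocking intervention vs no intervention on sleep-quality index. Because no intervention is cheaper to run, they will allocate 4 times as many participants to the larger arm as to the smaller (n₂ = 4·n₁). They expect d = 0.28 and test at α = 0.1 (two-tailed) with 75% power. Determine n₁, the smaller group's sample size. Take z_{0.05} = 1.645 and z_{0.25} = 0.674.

n₁ = 86

With allocation ratio k = n₂/n₁ = 4, Var(x̄₁−x̄₂) = σ²(1/n₁ + 1/(k·n₁)) = σ²·(k+1)/(k·n₁).
So n₁ = (1 + 1/k)·((z_{α/2} + z_β)/d)² = 1.250 × (2.319/0.28)².
n₁ = 1.250 × 68.59 = 85.7.
Round up: n₁ = 86, giving n₂ = 4 × 86 = 344.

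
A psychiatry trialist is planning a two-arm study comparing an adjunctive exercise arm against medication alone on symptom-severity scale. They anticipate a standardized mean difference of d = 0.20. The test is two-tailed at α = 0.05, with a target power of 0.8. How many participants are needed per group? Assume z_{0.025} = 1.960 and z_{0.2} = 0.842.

For two independent groups with equal n: n = 2·((z_{α/2} + z_β) / d)².
z_{α/2} + z_β = 1.960 + 0.842 = 2.802.
n = 2 × (2.802 / 0.20)² = 2 × 14.010² = 2 × 196.28 = 392.6.
Round up to the next whole participant.

n = 393 per group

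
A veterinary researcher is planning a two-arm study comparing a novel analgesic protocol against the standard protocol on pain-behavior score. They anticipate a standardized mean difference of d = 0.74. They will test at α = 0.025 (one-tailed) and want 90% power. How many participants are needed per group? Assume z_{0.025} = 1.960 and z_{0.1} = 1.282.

n = 39 per group

For two independent groups with equal n: n = 2·((z_{α} + z_β) / d)².
z_{α} + z_β = 1.960 + 1.282 = 3.242.
n = 2 × (3.242 / 0.74)² = 2 × 4.381² = 2 × 19.19 = 38.4.
Round up to the next whole participant.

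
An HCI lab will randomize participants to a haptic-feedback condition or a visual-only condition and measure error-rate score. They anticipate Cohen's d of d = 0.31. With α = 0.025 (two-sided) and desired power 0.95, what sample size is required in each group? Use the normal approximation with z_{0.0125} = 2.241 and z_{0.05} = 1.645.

For two independent groups with equal n: n = 2·((z_{α/2} + z_β) / d)².
z_{α/2} + z_β = 2.241 + 1.645 = 3.886.
n = 2 × (3.886 / 0.31)² = 2 × 12.535² = 2 × 157.14 = 314.3.
Round up to the next whole participant.

n = 315 per group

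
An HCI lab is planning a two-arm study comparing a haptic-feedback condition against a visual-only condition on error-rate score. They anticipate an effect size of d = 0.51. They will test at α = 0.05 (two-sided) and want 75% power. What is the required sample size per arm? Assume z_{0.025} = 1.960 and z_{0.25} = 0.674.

For two independent groups with equal n: n = 2·((z_{α/2} + z_β) / d)².
z_{α/2} + z_β = 1.960 + 0.674 = 2.634.
n = 2 × (2.634 / 0.51)² = 2 × 5.165² = 2 × 26.67 = 53.3.
Round up to the next whole participant.

n = 54 per group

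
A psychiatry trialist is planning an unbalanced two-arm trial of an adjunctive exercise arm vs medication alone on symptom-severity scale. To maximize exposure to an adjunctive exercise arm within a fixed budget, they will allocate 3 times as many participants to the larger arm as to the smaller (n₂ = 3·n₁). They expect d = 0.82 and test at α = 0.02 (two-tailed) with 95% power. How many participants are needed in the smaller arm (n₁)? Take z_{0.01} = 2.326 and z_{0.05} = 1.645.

With allocation ratio k = n₂/n₁ = 3, Var(x̄₁−x̄₂) = σ²(1/n₁ + 1/(k·n₁)) = σ²·(k+1)/(k·n₁).
So n₁ = (1 + 1/k)·((z_{α/2} + z_β)/d)² = 1.333 × (3.971/0.82)².
n₁ = 1.333 × 23.45 = 31.3.
Round up: n₁ = 32, giving n₂ = 3 × 32 = 96.

n₁ = 32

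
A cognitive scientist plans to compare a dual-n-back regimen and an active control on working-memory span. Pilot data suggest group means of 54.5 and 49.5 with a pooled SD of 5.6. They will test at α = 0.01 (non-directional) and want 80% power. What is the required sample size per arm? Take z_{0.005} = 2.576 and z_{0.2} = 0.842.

Cohen's d = |M₁ − M₂| / SD_pooled = |54.5 − 49.5| / 5.6 = 5.0 / 5.6 = 0.893.
For two independent groups with equal n: n = 2·((z_{α/2} + z_β) / d)².
z_{α/2} + z_β = 2.576 + 0.842 = 3.418.
n = 2 × (3.418 / 0.893)² = 2 × 3.828² = 2 × 14.65 = 29.3.
Round up to the next whole participant.

n = 30 per group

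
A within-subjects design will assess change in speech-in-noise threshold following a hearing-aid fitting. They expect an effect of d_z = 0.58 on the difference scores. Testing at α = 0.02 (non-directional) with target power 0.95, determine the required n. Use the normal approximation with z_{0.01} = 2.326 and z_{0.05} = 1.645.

n = 47 pairs

For a paired (one-sample on differences) test: n = ((z_{α/2} + z_β) / d)².
z_{α/2} + z_β = 2.326 + 1.645 = 3.971.
n = (3.971 / 0.58)² = 6.847² = 46.88.
Round up.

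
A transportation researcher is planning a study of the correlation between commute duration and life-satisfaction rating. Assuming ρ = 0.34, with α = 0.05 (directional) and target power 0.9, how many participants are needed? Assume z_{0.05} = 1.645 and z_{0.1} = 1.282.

Fisher's z: C = ½·ln((1+r)/(1−r)) = ½·ln(2.0303) = 0.3541.
n = ((z_{α} + z_β)/C)² + 3.
(1.645 + 1.282) / 0.3541 = 2.927 / 0.3541 = 8.266.
n = 8.266² + 3 = 68.33 + 3 = 71.3.
Round up.

n = 72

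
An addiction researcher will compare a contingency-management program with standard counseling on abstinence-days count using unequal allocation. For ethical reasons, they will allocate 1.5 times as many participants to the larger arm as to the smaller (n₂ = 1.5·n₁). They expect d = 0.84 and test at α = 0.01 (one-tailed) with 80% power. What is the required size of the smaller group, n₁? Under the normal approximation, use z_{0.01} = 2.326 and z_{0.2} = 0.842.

With allocation ratio k = n₂/n₁ = 1.5, Var(x̄₁−x̄₂) = σ²(1/n₁ + 1/(k·n₁)) = σ²·(k+1)/(k·n₁).
So n₁ = (1 + 1/k)·((z_{α} + z_β)/d)² = 1.667 × (3.168/0.84)².
n₁ = 1.667 × 14.22 = 23.7.
Round up: n₁ = 24, giving n₂ = 1.5 × 24 = 36.

n₁ = 24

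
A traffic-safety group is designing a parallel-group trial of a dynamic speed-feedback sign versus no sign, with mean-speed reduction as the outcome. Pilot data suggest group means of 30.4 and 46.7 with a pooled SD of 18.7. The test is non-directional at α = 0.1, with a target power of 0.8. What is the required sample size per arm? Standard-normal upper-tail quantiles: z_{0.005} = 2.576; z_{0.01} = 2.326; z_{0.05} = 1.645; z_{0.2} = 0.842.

n = 17 per group

Cohen's d = |M₁ − M₂| / SD_pooled = |30.4 − 46.7| / 18.7 = 16.3 / 18.7 = 0.872.
For two independent groups with equal n: n = 2·((z_{α/2} + z_β) / d)².
z_{α/2} + z_β = 1.645 + 0.842 = 2.487.
n = 2 × (2.487 / 0.872)² = 2 × 2.852² = 2 × 8.13 = 16.3.
Round up to the next whole participant.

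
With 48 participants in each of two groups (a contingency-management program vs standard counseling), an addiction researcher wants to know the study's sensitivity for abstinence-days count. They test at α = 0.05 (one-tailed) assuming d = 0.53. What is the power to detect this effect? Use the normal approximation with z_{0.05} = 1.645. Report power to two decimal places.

power ≈ 0.83

For two equal groups, power = Φ(d·√(n/2) − z_{α}).
d·√(n/2) = 0.53 × √(48/2) = 0.53 × 4.899 = 2.596.
z_β = 2.596 − 1.645 = 0.951.
Power = Φ(0.951) = 0.829.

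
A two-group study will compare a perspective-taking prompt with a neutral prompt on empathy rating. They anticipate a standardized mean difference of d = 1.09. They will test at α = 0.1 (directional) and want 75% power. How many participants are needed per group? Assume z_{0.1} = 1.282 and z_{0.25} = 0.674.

n = 7 per group

For two independent groups with equal n: n = 2·((z_{α} + z_β) / d)².
z_{α} + z_β = 1.282 + 0.674 = 1.956.
n = 2 × (1.956 / 1.09)² = 2 × 1.794² = 2 × 3.22 = 6.4.
Round up to the next whole participant.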